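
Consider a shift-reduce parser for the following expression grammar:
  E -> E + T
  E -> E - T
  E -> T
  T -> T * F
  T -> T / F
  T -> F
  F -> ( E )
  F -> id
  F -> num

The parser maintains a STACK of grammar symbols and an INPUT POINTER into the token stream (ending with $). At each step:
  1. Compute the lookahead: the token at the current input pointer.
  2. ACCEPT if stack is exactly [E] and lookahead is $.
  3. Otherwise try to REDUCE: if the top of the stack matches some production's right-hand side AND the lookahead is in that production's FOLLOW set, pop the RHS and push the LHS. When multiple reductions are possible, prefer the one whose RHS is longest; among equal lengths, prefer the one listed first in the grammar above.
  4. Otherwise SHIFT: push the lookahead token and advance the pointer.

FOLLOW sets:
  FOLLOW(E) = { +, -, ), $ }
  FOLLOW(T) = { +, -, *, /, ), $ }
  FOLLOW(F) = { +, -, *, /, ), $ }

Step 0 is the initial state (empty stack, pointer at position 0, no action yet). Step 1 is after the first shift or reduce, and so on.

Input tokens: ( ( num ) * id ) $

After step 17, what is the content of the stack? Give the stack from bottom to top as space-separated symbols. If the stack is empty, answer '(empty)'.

Step 1: shift (. Stack=[(] ptr=1 lookahead=( remaining=[( num ) * id ) $]
Step 2: shift (. Stack=[( (] ptr=2 lookahead=num remaining=[num ) * id ) $]
Step 3: shift num. Stack=[( ( num] ptr=3 lookahead=) remaining=[) * id ) $]
Step 4: reduce F->num. Stack=[( ( F] ptr=3 lookahead=) remaining=[) * id ) $]
Step 5: reduce T->F. Stack=[( ( T] ptr=3 lookahead=) remaining=[) * id ) $]
Step 6: reduce E->T. Stack=[( ( E] ptr=3 lookahead=) remaining=[) * id ) $]
Step 7: shift ). Stack=[( ( E )] ptr=4 lookahead=* remaining=[* id ) $]
Step 8: reduce F->( E ). Stack=[( F] ptr=4 lookahead=* remaining=[* id ) $]
Step 9: reduce T->F. Stack=[( T] ptr=4 lookahead=* remaining=[* id ) $]
Step 10: shift *. Stack=[( T *] ptr=5 lookahead=id remaining=[id ) $]
Step 11: shift id. Stack=[( T * id] ptr=6 lookahead=) remaining=[) $]
Step 12: reduce F->id. Stack=[( T * F] ptr=6 lookahead=) remaining=[) $]
Step 13: reduce T->T * F. Stack=[( T] ptr=6 lookahead=) remaining=[) $]
Step 14: reduce E->T. Stack=[( E] ptr=6 lookahead=) remaining=[) $]
Step 15: shift ). Stack=[( E )] ptr=7 lookahead=$ remaining=[$]
Step 16: reduce F->( E ). Stack=[F] ptr=7 lookahead=$ remaining=[$]
Step 17: reduce T->F. Stack=[T] ptr=7 lookahead=$ remaining=[$]

Answer: T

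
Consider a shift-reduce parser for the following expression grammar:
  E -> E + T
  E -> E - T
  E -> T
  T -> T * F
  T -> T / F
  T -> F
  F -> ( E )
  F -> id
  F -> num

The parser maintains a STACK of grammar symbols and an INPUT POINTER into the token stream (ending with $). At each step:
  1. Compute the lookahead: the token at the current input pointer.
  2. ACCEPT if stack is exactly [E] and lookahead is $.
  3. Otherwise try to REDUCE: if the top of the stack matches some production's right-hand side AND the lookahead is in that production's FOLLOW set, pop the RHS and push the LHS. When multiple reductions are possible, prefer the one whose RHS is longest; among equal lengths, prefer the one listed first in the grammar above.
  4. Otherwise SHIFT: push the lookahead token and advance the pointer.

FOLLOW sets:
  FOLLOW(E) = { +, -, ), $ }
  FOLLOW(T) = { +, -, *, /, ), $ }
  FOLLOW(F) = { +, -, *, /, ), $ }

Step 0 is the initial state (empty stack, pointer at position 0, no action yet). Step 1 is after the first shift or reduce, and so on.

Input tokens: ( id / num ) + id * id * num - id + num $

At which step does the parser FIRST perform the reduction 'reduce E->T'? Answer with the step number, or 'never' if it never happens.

Step 1: shift (. Stack=[(] ptr=1 lookahead=id remaining=[id / num ) + id * id * num - id + num $]
Step 2: shift id. Stack=[( id] ptr=2 lookahead=/ remaining=[/ num ) + id * id * num - id + num $]
Step 3: reduce F->id. Stack=[( F] ptr=2 lookahead=/ remaining=[/ num ) + id * id * num - id + num $]
Step 4: reduce T->F. Stack=[( T] ptr=2 lookahead=/ remaining=[/ num ) + id * id * num - id + num $]
Step 5: shift /. Stack=[( T /] ptr=3 lookahead=num remaining=[num ) + id * id * num - id + num $]
Step 6: shift num. Stack=[( T / num] ptr=4 lookahead=) remaining=[) + id * id * num - id + num $]
Step 7: reduce F->num. Stack=[( T / F] ptr=4 lookahead=) remaining=[) + id * id * num - id + num $]
Step 8: reduce T->T / F. Stack=[( T] ptr=4 lookahead=) remaining=[) + id * id * num - id + num $]
Step 9: reduce E->T. Stack=[( E] ptr=4 lookahead=) remaining=[) + id * id * num - id + num $]

Answer: 9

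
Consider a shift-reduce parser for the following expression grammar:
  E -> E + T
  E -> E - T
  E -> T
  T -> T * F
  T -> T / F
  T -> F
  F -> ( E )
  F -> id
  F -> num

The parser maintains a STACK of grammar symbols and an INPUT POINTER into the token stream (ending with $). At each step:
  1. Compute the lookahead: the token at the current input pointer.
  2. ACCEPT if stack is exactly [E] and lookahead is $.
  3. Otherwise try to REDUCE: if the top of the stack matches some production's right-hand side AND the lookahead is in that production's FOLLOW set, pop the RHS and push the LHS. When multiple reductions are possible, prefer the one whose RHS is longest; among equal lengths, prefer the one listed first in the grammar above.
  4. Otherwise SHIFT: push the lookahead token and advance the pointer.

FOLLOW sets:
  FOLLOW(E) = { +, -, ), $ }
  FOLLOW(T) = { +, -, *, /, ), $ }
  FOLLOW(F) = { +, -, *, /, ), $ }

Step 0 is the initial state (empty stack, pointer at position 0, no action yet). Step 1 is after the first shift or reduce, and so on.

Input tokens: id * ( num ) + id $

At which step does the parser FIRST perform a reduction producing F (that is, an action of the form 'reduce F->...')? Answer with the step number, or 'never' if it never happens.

Answer: 2

Derivation:
Step 1: shift id. Stack=[id] ptr=1 lookahead=* remaining=[* ( num ) + id $]
Step 2: reduce F->id. Stack=[F] ptr=1 lookahead=* remaining=[* ( num ) + id $]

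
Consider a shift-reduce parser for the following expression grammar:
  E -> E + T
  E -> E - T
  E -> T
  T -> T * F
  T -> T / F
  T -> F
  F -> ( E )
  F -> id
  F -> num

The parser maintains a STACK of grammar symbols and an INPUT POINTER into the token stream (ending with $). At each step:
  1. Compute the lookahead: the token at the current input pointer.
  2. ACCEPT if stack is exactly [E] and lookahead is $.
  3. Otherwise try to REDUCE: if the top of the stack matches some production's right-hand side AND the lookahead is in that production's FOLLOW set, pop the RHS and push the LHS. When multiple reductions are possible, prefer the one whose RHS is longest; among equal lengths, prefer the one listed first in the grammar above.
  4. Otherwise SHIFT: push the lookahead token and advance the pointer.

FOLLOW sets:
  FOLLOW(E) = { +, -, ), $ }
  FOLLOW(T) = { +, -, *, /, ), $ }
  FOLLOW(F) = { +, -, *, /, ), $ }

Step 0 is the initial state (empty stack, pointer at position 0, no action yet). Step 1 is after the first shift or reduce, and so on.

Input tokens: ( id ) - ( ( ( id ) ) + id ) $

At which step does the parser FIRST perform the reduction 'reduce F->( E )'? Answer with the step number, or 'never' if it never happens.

Answer: 7

Derivation:
Step 1: shift (. Stack=[(] ptr=1 lookahead=id remaining=[id ) - ( ( ( id ) ) + id ) $]
Step 2: shift id. Stack=[( id] ptr=2 lookahead=) remaining=[) - ( ( ( id ) ) + id ) $]
Step 3: reduce F->id. Stack=[( F] ptr=2 lookahead=) remaining=[) - ( ( ( id ) ) + id ) $]
Step 4: reduce T->F. Stack=[( T] ptr=2 lookahead=) remaining=[) - ( ( ( id ) ) + id ) $]
Step 5: reduce E->T. Stack=[( E] ptr=2 lookahead=) remaining=[) - ( ( ( id ) ) + id ) $]
Step 6: shift ). Stack=[( E )] ptr=3 lookahead=- remaining=[- ( ( ( id ) ) + id ) $]
Step 7: reduce F->( E ). Stack=[F] ptr=3 lookahead=- remaining=[- ( ( ( id ) ) + id ) $]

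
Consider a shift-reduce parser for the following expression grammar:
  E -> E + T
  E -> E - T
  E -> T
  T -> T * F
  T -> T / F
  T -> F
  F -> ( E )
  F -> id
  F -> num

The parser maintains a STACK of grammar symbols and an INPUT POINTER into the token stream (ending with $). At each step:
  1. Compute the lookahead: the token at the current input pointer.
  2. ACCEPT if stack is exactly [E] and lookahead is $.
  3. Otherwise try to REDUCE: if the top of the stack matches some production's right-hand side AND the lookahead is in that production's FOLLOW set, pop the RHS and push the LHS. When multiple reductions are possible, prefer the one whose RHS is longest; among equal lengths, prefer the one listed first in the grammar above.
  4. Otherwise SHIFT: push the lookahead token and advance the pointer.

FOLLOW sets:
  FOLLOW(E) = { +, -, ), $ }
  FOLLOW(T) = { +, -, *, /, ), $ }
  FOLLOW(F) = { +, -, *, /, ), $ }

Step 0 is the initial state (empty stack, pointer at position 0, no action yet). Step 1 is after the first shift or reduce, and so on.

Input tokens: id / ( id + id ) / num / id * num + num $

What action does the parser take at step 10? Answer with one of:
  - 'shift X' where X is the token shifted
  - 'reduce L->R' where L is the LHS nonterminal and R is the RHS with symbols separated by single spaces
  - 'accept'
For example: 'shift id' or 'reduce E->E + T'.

Answer: shift +

Derivation:
Step 1: shift id. Stack=[id] ptr=1 lookahead=/ remaining=[/ ( id + id ) / num / id * num + num $]
Step 2: reduce F->id. Stack=[F] ptr=1 lookahead=/ remaining=[/ ( id + id ) / num / id * num + num $]
Step 3: reduce T->F. Stack=[T] ptr=1 lookahead=/ remaining=[/ ( id + id ) / num / id * num + num $]
Step 4: shift /. Stack=[T /] ptr=2 lookahead=( remaining=[( id + id ) / num / id * num + num $]
Step 5: shift (. Stack=[T / (] ptr=3 lookahead=id remaining=[id + id ) / num / id * num + num $]
Step 6: shift id. Stack=[T / ( id] ptr=4 lookahead=+ remaining=[+ id ) / num / id * num + num $]
Step 7: reduce F->id. Stack=[T / ( F] ptr=4 lookahead=+ remaining=[+ id ) / num / id * num + num $]
Step 8: reduce T->F. Stack=[T / ( T] ptr=4 lookahead=+ remaining=[+ id ) / num / id * num + num $]
Step 9: reduce E->T. Stack=[T / ( E] ptr=4 lookahead=+ remaining=[+ id ) / num / id * num + num $]
Step 10: shift +. Stack=[T / ( E +] ptr=5 lookahead=id remaining=[id ) / num / id * num + num $]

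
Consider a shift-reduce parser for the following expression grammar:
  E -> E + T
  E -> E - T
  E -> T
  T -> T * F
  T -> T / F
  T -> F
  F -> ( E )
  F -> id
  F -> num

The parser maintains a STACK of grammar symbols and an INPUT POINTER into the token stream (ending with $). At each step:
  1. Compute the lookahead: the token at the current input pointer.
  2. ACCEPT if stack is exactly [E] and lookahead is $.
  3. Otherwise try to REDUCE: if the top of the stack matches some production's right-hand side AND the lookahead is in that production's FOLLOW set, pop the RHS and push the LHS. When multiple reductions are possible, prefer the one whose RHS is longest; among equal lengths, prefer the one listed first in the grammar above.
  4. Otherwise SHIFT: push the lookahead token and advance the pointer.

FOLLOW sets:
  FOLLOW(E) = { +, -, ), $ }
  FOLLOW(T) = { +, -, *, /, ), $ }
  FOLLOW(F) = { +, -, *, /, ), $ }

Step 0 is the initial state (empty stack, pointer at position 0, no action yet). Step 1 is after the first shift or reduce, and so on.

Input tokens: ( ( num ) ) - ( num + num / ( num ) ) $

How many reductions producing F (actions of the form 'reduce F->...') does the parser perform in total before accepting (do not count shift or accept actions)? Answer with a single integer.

Step 1: shift (. Stack=[(] ptr=1 lookahead=( remaining=[( num ) ) - ( num + num / ( num ) ) $]
Step 2: shift (. Stack=[( (] ptr=2 lookahead=num remaining=[num ) ) - ( num + num / ( num ) ) $]
Step 3: shift num. Stack=[( ( num] ptr=3 lookahead=) remaining=[) ) - ( num + num / ( num ) ) $]
Step 4: reduce F->num. Stack=[( ( F] ptr=3 lookahead=) remaining=[) ) - ( num + num / ( num ) ) $]
Step 5: reduce T->F. Stack=[( ( T] ptr=3 lookahead=) remaining=[) ) - ( num + num / ( num ) ) $]
Step 6: reduce E->T. Stack=[( ( E] ptr=3 lookahead=) remaining=[) ) - ( num + num / ( num ) ) $]
Step 7: shift ). Stack=[( ( E )] ptr=4 lookahead=) remaining=[) - ( num + num / ( num ) ) $]
Step 8: reduce F->( E ). Stack=[( F] ptr=4 lookahead=) remaining=[) - ( num + num / ( num ) ) $]
Step 9: reduce T->F. Stack=[( T] ptr=4 lookahead=) remaining=[) - ( num + num / ( num ) ) $]
Step 10: reduce E->T. Stack=[( E] ptr=4 lookahead=) remaining=[) - ( num + num / ( num ) ) $]
Step 11: shift ). Stack=[( E )] ptr=5 lookahead=- remaining=[- ( num + num / ( num ) ) $]
Step 12: reduce F->( E ). Stack=[F] ptr=5 lookahead=- remaining=[- ( num + num / ( num ) ) $]
Step 13: reduce T->F. Stack=[T] ptr=5 lookahead=- remaining=[- ( num + num / ( num ) ) $]
Step 14: reduce E->T. Stack=[E] ptr=5 lookahead=- remaining=[- ( num + num / ( num ) ) $]
Step 15: shift -. Stack=[E -] ptr=6 lookahead=( remaining=[( num + num / ( num ) ) $]
Step 16: shift (. Stack=[E - (] ptr=7 lookahead=num remaining=[num + num / ( num ) ) $]
Step 17: shift num. Stack=[E - ( num] ptr=8 lookahead=+ remaining=[+ num / ( num ) ) $]
Step 18: reduce F->num. Stack=[E - ( F] ptr=8 lookahead=+ remaining=[+ num / ( num ) ) $]
Step 19: reduce T->F. Stack=[E - ( T] ptr=8 lookahead=+ remaining=[+ num / ( num ) ) $]
Step 20: reduce E->T. Stack=[E - ( E] ptr=8 lookahead=+ remaining=[+ num / ( num ) ) $]
Step 21: shift +. Stack=[E - ( E +] ptr=9 lookahead=num remaining=[num / ( num ) ) $]
Step 22: shift num. Stack=[E - ( E + num] ptr=10 lookahead=/ remaining=[/ ( num ) ) $]
Step 23: reduce F->num. Stack=[E - ( E + F] ptr=10 lookahead=/ remaining=[/ ( num ) ) $]
Step 24: reduce T->F. Stack=[E - ( E + T] ptr=10 lookahead=/ remaining=[/ ( num ) ) $]
Step 25: shift /. Stack=[E - ( E + T /] ptr=11 lookahead=( remaining=[( num ) ) $]
Step 26: shift (. Stack=[E - ( E + T / (] ptr=12 lookahead=num remaining=[num ) ) $]
Step 27: shift num. Stack=[E - ( E + T / ( num] ptr=13 lookahead=) remaining=[) ) $]
Step 28: reduce F->num. Stack=[E - ( E + T / ( F] ptr=13 lookahead=) remaining=[) ) $]
Step 29: reduce T->F. Stack=[E - ( E + T / ( T] ptr=13 lookahead=) remaining=[) ) $]
Step 30: reduce E->T. Stack=[E - ( E + T / ( E] ptr=13 lookahead=) remaining=[) ) $]
Step 31: shift ). Stack=[E - ( E + T / ( E )] ptr=14 lookahead=) remaining=[) $]
Step 32: reduce F->( E ). Stack=[E - ( E + T / F] ptr=14 lookahead=) remaining=[) $]
Step 33: reduce T->T / F. Stack=[E - ( E + T] ptr=14 lookahead=) remaining=[) $]
Step 34: reduce E->E + T. Stack=[E - ( E] ptr=14 lookahead=) remaining=[) $]
Step 35: shift ). Stack=[E - ( E )] ptr=15 lookahead=$ remaining=[$]
Step 36: reduce F->( E ). Stack=[E - F] ptr=15 lookahead=$ remaining=[$]
Step 37: reduce T->F. Stack=[E - T] ptr=15 lookahead=$ remaining=[$]
Step 38: reduce E->E - T. Stack=[E] ptr=15 lookahead=$ remaining=[$]
Step 39: accept. Stack=[E] ptr=15 lookahead=$ remaining=[$]

Answer: 8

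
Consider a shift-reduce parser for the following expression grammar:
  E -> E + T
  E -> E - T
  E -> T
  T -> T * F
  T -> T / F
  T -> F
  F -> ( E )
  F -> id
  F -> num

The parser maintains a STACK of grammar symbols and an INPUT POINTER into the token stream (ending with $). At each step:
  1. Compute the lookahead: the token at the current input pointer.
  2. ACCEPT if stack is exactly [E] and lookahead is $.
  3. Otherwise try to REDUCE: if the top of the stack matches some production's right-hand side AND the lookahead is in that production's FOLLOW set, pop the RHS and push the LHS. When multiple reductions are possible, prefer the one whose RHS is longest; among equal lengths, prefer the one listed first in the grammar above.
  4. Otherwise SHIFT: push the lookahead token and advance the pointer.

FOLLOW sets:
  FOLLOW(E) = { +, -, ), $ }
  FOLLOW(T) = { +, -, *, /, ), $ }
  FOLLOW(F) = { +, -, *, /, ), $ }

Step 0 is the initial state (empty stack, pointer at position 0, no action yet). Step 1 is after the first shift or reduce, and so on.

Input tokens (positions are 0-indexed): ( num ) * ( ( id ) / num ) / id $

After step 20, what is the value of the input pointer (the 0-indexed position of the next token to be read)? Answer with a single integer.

Step 1: shift (. Stack=[(] ptr=1 lookahead=num remaining=[num ) * ( ( id ) / num ) / id $]
Step 2: shift num. Stack=[( num] ptr=2 lookahead=) remaining=[) * ( ( id ) / num ) / id $]
Step 3: reduce F->num. Stack=[( F] ptr=2 lookahead=) remaining=[) * ( ( id ) / num ) / id $]
Step 4: reduce T->F. Stack=[( T] ptr=2 lookahead=) remaining=[) * ( ( id ) / num ) / id $]
Step 5: reduce E->T. Stack=[( E] ptr=2 lookahead=) remaining=[) * ( ( id ) / num ) / id $]
Step 6: shift ). Stack=[( E )] ptr=3 lookahead=* remaining=[* ( ( id ) / num ) / id $]
Step 7: reduce F->( E ). Stack=[F] ptr=3 lookahead=* remaining=[* ( ( id ) / num ) / id $]
Step 8: reduce T->F. Stack=[T] ptr=3 lookahead=* remaining=[* ( ( id ) / num ) / id $]
Step 9: shift *. Stack=[T *] ptr=4 lookahead=( remaining=[( ( id ) / num ) / id $]
Step 10: shift (. Stack=[T * (] ptr=5 lookahead=( remaining=[( id ) / num ) / id $]
Step 11: shift (. Stack=[T * ( (] ptr=6 lookahead=id remaining=[id ) / num ) / id $]
Step 12: shift id. Stack=[T * ( ( id] ptr=7 lookahead=) remaining=[) / num ) / id $]
Step 13: reduce F->id. Stack=[T * ( ( F] ptr=7 lookahead=) remaining=[) / num ) / id $]
Step 14: reduce T->F. Stack=[T * ( ( T] ptr=7 lookahead=) remaining=[) / num ) / id $]
Step 15: reduce E->T. Stack=[T * ( ( E] ptr=7 lookahead=) remaining=[) / num ) / id $]
Step 16: shift ). Stack=[T * ( ( E )] ptr=8 lookahead=/ remaining=[/ num ) / id $]
Step 17: reduce F->( E ). Stack=[T * ( F] ptr=8 lookahead=/ remaining=[/ num ) / id $]
Step 18: reduce T->F. Stack=[T * ( T] ptr=8 lookahead=/ remaining=[/ num ) / id $]
Step 19: shift /. Stack=[T * ( T /] ptr=9 lookahead=num remaining=[num ) / id $]
Step 20: shift num. Stack=[T * ( T / num] ptr=10 lookahead=) remaining=[) / id $]

Answer: 10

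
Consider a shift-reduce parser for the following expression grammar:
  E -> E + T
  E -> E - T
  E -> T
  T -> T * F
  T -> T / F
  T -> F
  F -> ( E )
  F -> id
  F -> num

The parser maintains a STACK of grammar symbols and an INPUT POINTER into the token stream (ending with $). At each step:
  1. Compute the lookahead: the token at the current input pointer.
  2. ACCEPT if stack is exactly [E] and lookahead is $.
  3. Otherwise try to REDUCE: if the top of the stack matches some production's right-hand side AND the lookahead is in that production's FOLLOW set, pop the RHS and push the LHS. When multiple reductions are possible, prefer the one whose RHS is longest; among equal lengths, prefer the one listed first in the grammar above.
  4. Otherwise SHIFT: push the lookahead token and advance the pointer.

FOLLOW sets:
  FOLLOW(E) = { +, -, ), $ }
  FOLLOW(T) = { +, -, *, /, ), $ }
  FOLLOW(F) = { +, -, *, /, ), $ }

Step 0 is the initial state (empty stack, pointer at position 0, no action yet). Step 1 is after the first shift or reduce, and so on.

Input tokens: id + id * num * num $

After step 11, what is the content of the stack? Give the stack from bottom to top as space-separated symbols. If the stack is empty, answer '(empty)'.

Step 1: shift id. Stack=[id] ptr=1 lookahead=+ remaining=[+ id * num * num $]
Step 2: reduce F->id. Stack=[F] ptr=1 lookahead=+ remaining=[+ id * num * num $]
Step 3: reduce T->F. Stack=[T] ptr=1 lookahead=+ remaining=[+ id * num * num $]
Step 4: reduce E->T. Stack=[E] ptr=1 lookahead=+ remaining=[+ id * num * num $]
Step 5: shift +. Stack=[E +] ptr=2 lookahead=id remaining=[id * num * num $]
Step 6: shift id. Stack=[E + id] ptr=3 lookahead=* remaining=[* num * num $]
Step 7: reduce F->id. Stack=[E + F] ptr=3 lookahead=* remaining=[* num * num $]
Step 8: reduce T->F. Stack=[E + T] ptr=3 lookahead=* remaining=[* num * num $]
Step 9: shift *. Stack=[E + T *] ptr=4 lookahead=num remaining=[num * num $]
Step 10: shift num. Stack=[E + T * num] ptr=5 lookahead=* remaining=[* num $]
Step 11: reduce F->num. Stack=[E + T * F] ptr=5 lookahead=* remaining=[* num $]

Answer: E + T * F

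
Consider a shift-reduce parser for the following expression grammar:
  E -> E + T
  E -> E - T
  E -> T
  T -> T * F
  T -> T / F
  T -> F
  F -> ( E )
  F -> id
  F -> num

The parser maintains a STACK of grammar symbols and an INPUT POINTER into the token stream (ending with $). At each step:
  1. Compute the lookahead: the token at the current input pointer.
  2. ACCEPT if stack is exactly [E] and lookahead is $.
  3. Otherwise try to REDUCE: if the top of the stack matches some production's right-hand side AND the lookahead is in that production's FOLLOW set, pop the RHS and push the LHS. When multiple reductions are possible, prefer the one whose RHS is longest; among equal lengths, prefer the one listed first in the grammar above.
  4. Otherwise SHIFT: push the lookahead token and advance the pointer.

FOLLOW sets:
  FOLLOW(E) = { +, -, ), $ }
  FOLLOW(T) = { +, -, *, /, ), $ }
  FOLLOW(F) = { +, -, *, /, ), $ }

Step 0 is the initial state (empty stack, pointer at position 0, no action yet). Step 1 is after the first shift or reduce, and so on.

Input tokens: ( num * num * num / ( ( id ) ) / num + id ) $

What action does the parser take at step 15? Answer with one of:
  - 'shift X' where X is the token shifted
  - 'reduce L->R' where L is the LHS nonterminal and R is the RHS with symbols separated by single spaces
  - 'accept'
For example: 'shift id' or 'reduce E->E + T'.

Answer: shift (

Derivation:
Step 1: shift (. Stack=[(] ptr=1 lookahead=num remaining=[num * num * num / ( ( id ) ) / num + id ) $]
Step 2: shift num. Stack=[( num] ptr=2 lookahead=* remaining=[* num * num / ( ( id ) ) / num + id ) $]
Step 3: reduce F->num. Stack=[( F] ptr=2 lookahead=* remaining=[* num * num / ( ( id ) ) / num + id ) $]
Step 4: reduce T->F. Stack=[( T] ptr=2 lookahead=* remaining=[* num * num / ( ( id ) ) / num + id ) $]
Step 5: shift *. Stack=[( T *] ptr=3 lookahead=num remaining=[num * num / ( ( id ) ) / num + id ) $]
Step 6: shift num. Stack=[( T * num] ptr=4 lookahead=* remaining=[* num / ( ( id ) ) / num + id ) $]
Step 7: reduce F->num. Stack=[( T * F] ptr=4 lookahead=* remaining=[* num / ( ( id ) ) / num + id ) $]
Step 8: reduce T->T * F. Stack=[( T] ptr=4 lookahead=* remaining=[* num / ( ( id ) ) / num + id ) $]
Step 9: shift *. Stack=[( T *] ptr=5 lookahead=num remaining=[num / ( ( id ) ) / num + id ) $]
Step 10: shift num. Stack=[( T * num] ptr=6 lookahead=/ remaining=[/ ( ( id ) ) / num + id ) $]
Step 11: reduce F->num. Stack=[( T * F] ptr=6 lookahead=/ remaining=[/ ( ( id ) ) / num + id ) $]
Step 12: reduce T->T * F. Stack=[( T] ptr=6 lookahead=/ remaining=[/ ( ( id ) ) / num + id ) $]
Step 13: shift /. Stack=[( T /] ptr=7 lookahead=( remaining=[( ( id ) ) / num + id ) $]
Step 14: shift (. Stack=[( T / (] ptr=8 lookahead=( remaining=[( id ) ) / num + id ) $]
Step 15: shift (. Stack=[( T / ( (] ptr=9 lookahead=id remaining=[id ) ) / num + id ) $]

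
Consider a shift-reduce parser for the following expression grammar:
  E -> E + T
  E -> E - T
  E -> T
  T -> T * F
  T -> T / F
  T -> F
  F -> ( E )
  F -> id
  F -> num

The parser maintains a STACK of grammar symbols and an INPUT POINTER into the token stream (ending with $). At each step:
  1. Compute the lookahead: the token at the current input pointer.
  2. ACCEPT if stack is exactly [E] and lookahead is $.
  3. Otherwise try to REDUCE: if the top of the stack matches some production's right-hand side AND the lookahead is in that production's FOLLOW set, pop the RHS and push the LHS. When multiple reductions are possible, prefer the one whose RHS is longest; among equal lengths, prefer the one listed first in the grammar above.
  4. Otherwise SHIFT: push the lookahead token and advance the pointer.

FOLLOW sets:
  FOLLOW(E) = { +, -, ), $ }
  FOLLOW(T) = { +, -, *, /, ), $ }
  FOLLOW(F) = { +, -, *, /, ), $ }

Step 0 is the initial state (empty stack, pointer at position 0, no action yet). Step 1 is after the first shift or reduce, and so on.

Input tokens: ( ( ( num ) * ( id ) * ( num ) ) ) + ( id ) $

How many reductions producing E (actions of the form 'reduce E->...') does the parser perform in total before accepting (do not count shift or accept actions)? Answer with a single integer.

Step 1: shift (. Stack=[(] ptr=1 lookahead=( remaining=[( ( num ) * ( id ) * ( num ) ) ) + ( id ) $]
Step 2: shift (. Stack=[( (] ptr=2 lookahead=( remaining=[( num ) * ( id ) * ( num ) ) ) + ( id ) $]
Step 3: shift (. Stack=[( ( (] ptr=3 lookahead=num remaining=[num ) * ( id ) * ( num ) ) ) + ( id ) $]
Step 4: shift num. Stack=[( ( ( num] ptr=4 lookahead=) remaining=[) * ( id ) * ( num ) ) ) + ( id ) $]
Step 5: reduce F->num. Stack=[( ( ( F] ptr=4 lookahead=) remaining=[) * ( id ) * ( num ) ) ) + ( id ) $]
Step 6: reduce T->F. Stack=[( ( ( T] ptr=4 lookahead=) remaining=[) * ( id ) * ( num ) ) ) + ( id ) $]
Step 7: reduce E->T. Stack=[( ( ( E] ptr=4 lookahead=) remaining=[) * ( id ) * ( num ) ) ) + ( id ) $]
Step 8: shift ). Stack=[( ( ( E )] ptr=5 lookahead=* remaining=[* ( id ) * ( num ) ) ) + ( id ) $]
Step 9: reduce F->( E ). Stack=[( ( F] ptr=5 lookahead=* remaining=[* ( id ) * ( num ) ) ) + ( id ) $]
Step 10: reduce T->F. Stack=[( ( T] ptr=5 lookahead=* remaining=[* ( id ) * ( num ) ) ) + ( id ) $]
Step 11: shift *. Stack=[( ( T *] ptr=6 lookahead=( remaining=[( id ) * ( num ) ) ) + ( id ) $]
Step 12: shift (. Stack=[( ( T * (] ptr=7 lookahead=id remaining=[id ) * ( num ) ) ) + ( id ) $]
Step 13: shift id. Stack=[( ( T * ( id] ptr=8 lookahead=) remaining=[) * ( num ) ) ) + ( id ) $]
Step 14: reduce F->id. Stack=[( ( T * ( F] ptr=8 lookahead=) remaining=[) * ( num ) ) ) + ( id ) $]
Step 15: reduce T->F. Stack=[( ( T * ( T] ptr=8 lookahead=) remaining=[) * ( num ) ) ) + ( id ) $]
Step 16: reduce E->T. Stack=[( ( T * ( E] ptr=8 lookahead=) remaining=[) * ( num ) ) ) + ( id ) $]
Step 17: shift ). Stack=[( ( T * ( E )] ptr=9 lookahead=* remaining=[* ( num ) ) ) + ( id ) $]
Step 18: reduce F->( E ). Stack=[( ( T * F] ptr=9 lookahead=* remaining=[* ( num ) ) ) + ( id ) $]
Step 19: reduce T->T * F. Stack=[( ( T] ptr=9 lookahead=* remaining=[* ( num ) ) ) + ( id ) $]
Step 20: shift *. Stack=[( ( T *] ptr=10 lookahead=( remaining=[( num ) ) ) + ( id ) $]
Step 21: shift (. Stack=[( ( T * (] ptr=11 lookahead=num remaining=[num ) ) ) + ( id ) $]
Step 22: shift num. Stack=[( ( T * ( num] ptr=12 lookahead=) remaining=[) ) ) + ( id ) $]
Step 23: reduce F->num. Stack=[( ( T * ( F] ptr=12 lookahead=) remaining=[) ) ) + ( id ) $]
Step 24: reduce T->F. Stack=[( ( T * ( T] ptr=12 lookahead=) remaining=[) ) ) + ( id ) $]
Step 25: reduce E->T. Stack=[( ( T * ( E] ptr=12 lookahead=) remaining=[) ) ) + ( id ) $]
Step 26: shift ). Stack=[( ( T * ( E )] ptr=13 lookahead=) remaining=[) ) + ( id ) $]
Step 27: reduce F->( E ). Stack=[( ( T * F] ptr=13 lookahead=) remaining=[) ) + ( id ) $]
Step 28: reduce T->T * F. Stack=[( ( T] ptr=13 lookahead=) remaining=[) ) + ( id ) $]
Step 29: reduce E->T. Stack=[( ( E] ptr=13 lookahead=) remaining=[) ) + ( id ) $]
Step 30: shift ). Stack=[( ( E )] ptr=14 lookahead=) remaining=[) + ( id ) $]
Step 31: reduce F->( E ). Stack=[( F] ptr=14 lookahead=) remaining=[) + ( id ) $]
Step 32: reduce T->F. Stack=[( T] ptr=14 lookahead=) remaining=[) + ( id ) $]
Step 33: reduce E->T. Stack=[( E] ptr=14 lookahead=) remaining=[) + ( id ) $]
Step 34: shift ). Stack=[( E )] ptr=15 lookahead=+ remaining=[+ ( id ) $]
Step 35: reduce F->( E ). Stack=[F] ptr=15 lookahead=+ remaining=[+ ( id ) $]
Step 36: reduce T->F. Stack=[T] ptr=15 lookahead=+ remaining=[+ ( id ) $]
Step 37: reduce E->T. Stack=[E] ptr=15 lookahead=+ remaining=[+ ( id ) $]
Step 38: shift +. Stack=[E +] ptr=16 lookahead=( remaining=[( id ) $]
Step 39: shift (. Stack=[E + (] ptr=17 lookahead=id remaining=[id ) $]
Step 40: shift id. Stack=[E + ( id] ptr=18 lookahead=) remaining=[) $]
Step 41: reduce F->id. Stack=[E + ( F] ptr=18 lookahead=) remaining=[) $]
Step 42: reduce T->F. Stack=[E + ( T] ptr=18 lookahead=) remaining=[) $]
Step 43: reduce E->T. Stack=[E + ( E] ptr=18 lookahead=) remaining=[) $]
Step 44: shift ). Stack=[E + ( E )] ptr=19 lookahead=$ remaining=[$]
Step 45: reduce F->( E ). Stack=[E + F] ptr=19 lookahead=$ remaining=[$]
Step 46: reduce T->F. Stack=[E + T] ptr=19 lookahead=$ remaining=[$]
Step 47: reduce E->E + T. Stack=[E] ptr=19 lookahead=$ remaining=[$]
Step 48: accept. Stack=[E] ptr=19 lookahead=$ remaining=[$]

Answer: 8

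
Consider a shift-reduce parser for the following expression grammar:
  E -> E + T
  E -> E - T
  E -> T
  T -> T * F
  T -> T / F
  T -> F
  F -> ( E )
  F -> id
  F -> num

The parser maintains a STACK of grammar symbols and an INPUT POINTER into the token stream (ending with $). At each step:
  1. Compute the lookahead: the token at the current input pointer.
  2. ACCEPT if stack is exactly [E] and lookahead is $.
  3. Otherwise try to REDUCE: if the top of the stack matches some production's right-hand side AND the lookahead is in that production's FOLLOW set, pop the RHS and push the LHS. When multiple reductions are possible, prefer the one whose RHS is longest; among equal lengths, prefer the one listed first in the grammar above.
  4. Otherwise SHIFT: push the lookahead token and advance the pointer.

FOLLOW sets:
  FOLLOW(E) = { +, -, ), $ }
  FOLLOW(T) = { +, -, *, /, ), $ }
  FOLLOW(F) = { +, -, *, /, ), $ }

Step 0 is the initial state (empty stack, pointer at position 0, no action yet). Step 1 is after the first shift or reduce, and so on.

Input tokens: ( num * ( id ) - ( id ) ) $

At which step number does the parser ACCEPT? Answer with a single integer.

Answer: 29

Derivation:
Step 1: shift (. Stack=[(] ptr=1 lookahead=num remaining=[num * ( id ) - ( id ) ) $]
Step 2: shift num. Stack=[( num] ptr=2 lookahead=* remaining=[* ( id ) - ( id ) ) $]
Step 3: reduce F->num. Stack=[( F] ptr=2 lookahead=* remaining=[* ( id ) - ( id ) ) $]
Step 4: reduce T->F. Stack=[( T] ptr=2 lookahead=* remaining=[* ( id ) - ( id ) ) $]
Step 5: shift *. Stack=[( T *] ptr=3 lookahead=( remaining=[( id ) - ( id ) ) $]
Step 6: shift (. Stack=[( T * (] ptr=4 lookahead=id remaining=[id ) - ( id ) ) $]
Step 7: shift id. Stack=[( T * ( id] ptr=5 lookahead=) remaining=[) - ( id ) ) $]
Step 8: reduce F->id. Stack=[( T * ( F] ptr=5 lookahead=) remaining=[) - ( id ) ) $]
Step 9: reduce T->F. Stack=[( T * ( T] ptr=5 lookahead=) remaining=[) - ( id ) ) $]
Step 10: reduce E->T. Stack=[( T * ( E] ptr=5 lookahead=) remaining=[) - ( id ) ) $]
Step 11: shift ). Stack=[( T * ( E )] ptr=6 lookahead=- remaining=[- ( id ) ) $]
Step 12: reduce F->( E ). Stack=[( T * F] ptr=6 lookahead=- remaining=[- ( id ) ) $]
Step 13: reduce T->T * F. Stack=[( T] ptr=6 lookahead=- remaining=[- ( id ) ) $]
Step 14: reduce E->T. Stack=[( E] ptr=6 lookahead=- remaining=[- ( id ) ) $]
Step 15: shift -. Stack=[( E -] ptr=7 lookahead=( remaining=[( id ) ) $]
Step 16: shift (. Stack=[( E - (] ptr=8 lookahead=id remaining=[id ) ) $]
Step 17: shift id. Stack=[( E - ( id] ptr=9 lookahead=) remaining=[) ) $]
Step 18: reduce F->id. Stack=[( E - ( F] ptr=9 lookahead=) remaining=[) ) $]
Step 19: reduce T->F. Stack=[( E - ( T] ptr=9 lookahead=) remaining=[) ) $]
Step 20: reduce E->T. Stack=[( E - ( E] ptr=9 lookahead=) remaining=[) ) $]
Step 21: shift ). Stack=[( E - ( E )] ptr=10 lookahead=) remaining=[) $]
Step 22: reduce F->( E ). Stack=[( E - F] ptr=10 lookahead=) remaining=[) $]
Step 23: reduce T->F. Stack=[( E - T] ptr=10 lookahead=) remaining=[) $]
Step 24: reduce E->E - T. Stack=[( E] ptr=10 lookahead=) remaining=[) $]
Step 25: shift ). Stack=[( E )] ptr=11 lookahead=$ remaining=[$]
Step 26: reduce F->( E ). Stack=[F] ptr=11 lookahead=$ remaining=[$]
Step 27: reduce T->F. Stack=[T] ptr=11 lookahead=$ remaining=[$]
Step 28: reduce E->T. Stack=[E] ptr=11 lookahead=$ remaining=[$]
Step 29: accept. Stack=[E] ptr=11 lookahead=$ remaining=[$]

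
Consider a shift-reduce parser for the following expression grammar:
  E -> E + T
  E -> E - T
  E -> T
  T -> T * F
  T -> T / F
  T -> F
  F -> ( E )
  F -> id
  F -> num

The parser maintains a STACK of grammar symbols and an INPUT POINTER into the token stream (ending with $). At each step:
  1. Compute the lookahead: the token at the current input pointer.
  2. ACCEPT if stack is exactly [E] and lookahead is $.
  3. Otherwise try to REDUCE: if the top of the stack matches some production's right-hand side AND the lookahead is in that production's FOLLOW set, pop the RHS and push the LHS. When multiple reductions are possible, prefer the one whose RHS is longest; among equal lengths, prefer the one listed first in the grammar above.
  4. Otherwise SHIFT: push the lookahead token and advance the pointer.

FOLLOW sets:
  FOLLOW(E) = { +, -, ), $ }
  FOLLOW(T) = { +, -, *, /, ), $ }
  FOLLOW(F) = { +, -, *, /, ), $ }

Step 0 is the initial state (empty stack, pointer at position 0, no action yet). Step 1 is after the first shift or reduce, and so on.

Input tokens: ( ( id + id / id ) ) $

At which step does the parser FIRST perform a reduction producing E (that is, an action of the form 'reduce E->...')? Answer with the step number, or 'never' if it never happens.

Answer: 6

Derivation:
Step 1: shift (. Stack=[(] ptr=1 lookahead=( remaining=[( id + id / id ) ) $]
Step 2: shift (. Stack=[( (] ptr=2 lookahead=id remaining=[id + id / id ) ) $]
Step 3: shift id. Stack=[( ( id] ptr=3 lookahead=+ remaining=[+ id / id ) ) $]
Step 4: reduce F->id. Stack=[( ( F] ptr=3 lookahead=+ remaining=[+ id / id ) ) $]
Step 5: reduce T->F. Stack=[( ( T] ptr=3 lookahead=+ remaining=[+ id / id ) ) $]
Step 6: reduce E->T. Stack=[( ( E] ptr=3 lookahead=+ remaining=[+ id / id ) ) $]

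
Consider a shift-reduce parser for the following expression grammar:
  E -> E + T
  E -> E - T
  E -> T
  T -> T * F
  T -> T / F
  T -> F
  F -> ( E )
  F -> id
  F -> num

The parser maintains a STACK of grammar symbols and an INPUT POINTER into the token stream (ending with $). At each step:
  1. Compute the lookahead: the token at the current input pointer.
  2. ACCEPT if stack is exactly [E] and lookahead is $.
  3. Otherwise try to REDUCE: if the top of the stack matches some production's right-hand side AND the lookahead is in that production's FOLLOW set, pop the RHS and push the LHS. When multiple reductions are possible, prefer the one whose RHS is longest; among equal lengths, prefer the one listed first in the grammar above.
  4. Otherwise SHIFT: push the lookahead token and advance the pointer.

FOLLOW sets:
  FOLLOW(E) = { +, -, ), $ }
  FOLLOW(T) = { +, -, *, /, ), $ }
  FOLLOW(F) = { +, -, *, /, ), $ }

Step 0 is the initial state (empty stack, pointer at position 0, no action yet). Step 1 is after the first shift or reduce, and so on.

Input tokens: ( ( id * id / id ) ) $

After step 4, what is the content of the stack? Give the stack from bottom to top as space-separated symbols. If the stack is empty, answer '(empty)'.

Step 1: shift (. Stack=[(] ptr=1 lookahead=( remaining=[( id * id / id ) ) $]
Step 2: shift (. Stack=[( (] ptr=2 lookahead=id remaining=[id * id / id ) ) $]
Step 3: shift id. Stack=[( ( id] ptr=3 lookahead=* remaining=[* id / id ) ) $]
Step 4: reduce F->id. Stack=[( ( F] ptr=3 lookahead=* remaining=[* id / id ) ) $]

Answer: ( ( F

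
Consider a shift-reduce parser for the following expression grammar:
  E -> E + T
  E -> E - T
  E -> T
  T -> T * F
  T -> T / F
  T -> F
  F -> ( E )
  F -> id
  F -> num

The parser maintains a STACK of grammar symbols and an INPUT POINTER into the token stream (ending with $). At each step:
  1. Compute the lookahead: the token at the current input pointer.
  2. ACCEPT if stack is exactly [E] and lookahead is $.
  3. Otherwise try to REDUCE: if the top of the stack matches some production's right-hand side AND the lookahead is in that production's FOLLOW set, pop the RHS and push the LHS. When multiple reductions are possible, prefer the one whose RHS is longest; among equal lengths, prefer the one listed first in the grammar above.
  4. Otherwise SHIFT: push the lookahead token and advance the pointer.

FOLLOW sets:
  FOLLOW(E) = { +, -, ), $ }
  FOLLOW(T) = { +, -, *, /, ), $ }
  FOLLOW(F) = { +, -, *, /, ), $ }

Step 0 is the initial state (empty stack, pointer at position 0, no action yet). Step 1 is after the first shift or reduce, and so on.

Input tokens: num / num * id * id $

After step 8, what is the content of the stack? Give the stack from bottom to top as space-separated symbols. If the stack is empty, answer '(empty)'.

Step 1: shift num. Stack=[num] ptr=1 lookahead=/ remaining=[/ num * id * id $]
Step 2: reduce F->num. Stack=[F] ptr=1 lookahead=/ remaining=[/ num * id * id $]
Step 3: reduce T->F. Stack=[T] ptr=1 lookahead=/ remaining=[/ num * id * id $]
Step 4: shift /. Stack=[T /] ptr=2 lookahead=num remaining=[num * id * id $]
Step 5: shift num. Stack=[T / num] ptr=3 lookahead=* remaining=[* id * id $]
Step 6: reduce F->num. Stack=[T / F] ptr=3 lookahead=* remaining=[* id * id $]
Step 7: reduce T->T / F. Stack=[T] ptr=3 lookahead=* remaining=[* id * id $]
Step 8: shift *. Stack=[T *] ptr=4 lookahead=id remaining=[id * id $]

Answer: T *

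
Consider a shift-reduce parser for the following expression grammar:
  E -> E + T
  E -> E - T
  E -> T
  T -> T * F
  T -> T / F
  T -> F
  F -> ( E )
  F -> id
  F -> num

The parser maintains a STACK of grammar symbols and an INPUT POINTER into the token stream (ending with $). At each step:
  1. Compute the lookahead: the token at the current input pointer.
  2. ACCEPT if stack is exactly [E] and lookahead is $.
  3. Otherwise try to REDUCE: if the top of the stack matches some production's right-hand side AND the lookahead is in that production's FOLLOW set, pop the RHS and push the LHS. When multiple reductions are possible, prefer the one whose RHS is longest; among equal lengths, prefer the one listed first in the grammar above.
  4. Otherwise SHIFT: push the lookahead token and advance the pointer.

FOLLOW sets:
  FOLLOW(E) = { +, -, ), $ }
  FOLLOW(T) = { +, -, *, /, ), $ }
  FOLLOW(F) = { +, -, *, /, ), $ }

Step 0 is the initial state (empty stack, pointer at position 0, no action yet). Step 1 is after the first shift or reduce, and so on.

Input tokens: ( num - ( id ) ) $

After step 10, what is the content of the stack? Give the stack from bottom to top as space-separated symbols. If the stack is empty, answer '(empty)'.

Answer: ( E - ( T

Derivation:
Step 1: shift (. Stack=[(] ptr=1 lookahead=num remaining=[num - ( id ) ) $]
Step 2: shift num. Stack=[( num] ptr=2 lookahead=- remaining=[- ( id ) ) $]
Step 3: reduce F->num. Stack=[( F] ptr=2 lookahead=- remaining=[- ( id ) ) $]
Step 4: reduce T->F. Stack=[( T] ptr=2 lookahead=- remaining=[- ( id ) ) $]
Step 5: reduce E->T. Stack=[( E] ptr=2 lookahead=- remaining=[- ( id ) ) $]
Step 6: shift -. Stack=[( E -] ptr=3 lookahead=( remaining=[( id ) ) $]
Step 7: shift (. Stack=[( E - (] ptr=4 lookahead=id remaining=[id ) ) $]
Step 8: shift id. Stack=[( E - ( id] ptr=5 lookahead=) remaining=[) ) $]
Step 9: reduce F->id. Stack=[( E - ( F] ptr=5 lookahead=) remaining=[) ) $]
Step 10: reduce T->F. Stack=[( E - ( T] ptr=5 lookahead=) remaining=[) ) $]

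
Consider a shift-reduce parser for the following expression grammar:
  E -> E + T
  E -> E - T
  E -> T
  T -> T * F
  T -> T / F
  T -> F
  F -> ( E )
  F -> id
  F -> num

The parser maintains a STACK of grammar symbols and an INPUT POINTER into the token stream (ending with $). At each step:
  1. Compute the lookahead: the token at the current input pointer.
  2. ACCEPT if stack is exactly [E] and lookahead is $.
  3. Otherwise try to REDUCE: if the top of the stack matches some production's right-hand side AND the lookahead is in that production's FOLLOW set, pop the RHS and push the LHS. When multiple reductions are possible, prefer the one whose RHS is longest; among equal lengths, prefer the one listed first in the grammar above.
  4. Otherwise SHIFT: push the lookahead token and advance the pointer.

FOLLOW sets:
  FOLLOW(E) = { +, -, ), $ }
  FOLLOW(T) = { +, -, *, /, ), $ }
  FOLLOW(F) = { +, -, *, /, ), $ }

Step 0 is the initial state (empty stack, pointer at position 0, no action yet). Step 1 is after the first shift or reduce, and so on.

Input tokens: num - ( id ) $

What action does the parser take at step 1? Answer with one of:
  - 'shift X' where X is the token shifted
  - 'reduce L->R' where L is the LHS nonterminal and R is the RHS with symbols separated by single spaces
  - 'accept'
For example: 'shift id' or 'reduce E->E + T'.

Step 1: shift num. Stack=[num] ptr=1 lookahead=- remaining=[- ( id ) $]

Answer: shift num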